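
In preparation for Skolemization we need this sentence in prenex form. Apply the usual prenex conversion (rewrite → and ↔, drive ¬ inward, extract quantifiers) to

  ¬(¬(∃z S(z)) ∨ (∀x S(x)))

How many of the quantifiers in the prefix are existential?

Move each ¬ inward, flipping quantifiers it crosses:
  (∃z S(z)) ∧ (∃x ¬S(x))
All bound variables are already distinct, so no renaming is needed.
Extract every quantifier outward, since the variables are now distinct and don't occur free across branches:
  ∃z ∃x (S(z) ∧ ¬S(x))
The prefix is ∃z ∃x: 0 universal, 2 existential.

2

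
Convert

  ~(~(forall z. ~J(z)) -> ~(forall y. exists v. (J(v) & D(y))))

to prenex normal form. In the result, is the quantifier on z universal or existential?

Eliminate → and ↔ using ¬ and ∨.
  ~(~~(forall z. ~J(z)) | ~(forall y. exists v. (J(v) & D(y))))
Push ¬ through the quantifiers and connectives to reach negation normal form:
  (exists z. J(z)) & (forall y. exists v. (J(v) & D(y)))
All bound variables are already distinct, so no renaming is needed.
Finally move all quantifiers to the prefix:
  exists z. forall y. exists v. (J(z) & J(v) & D(y))
The quantifier forall z sits under an odd number of negations (counting the antecedent side of each →), so it flips to exists z.

existential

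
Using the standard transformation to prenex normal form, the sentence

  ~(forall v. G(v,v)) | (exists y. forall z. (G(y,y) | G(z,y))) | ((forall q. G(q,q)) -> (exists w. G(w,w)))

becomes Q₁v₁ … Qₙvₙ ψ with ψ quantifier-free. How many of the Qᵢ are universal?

First replace A → B with ¬A ∨ B.
  ~(forall v. G(v,v)) | (exists y. forall z. (G(y,y) | G(z,y))) | ~(forall q. G(q,q)) | (exists w. G(w,w))
Drive negations inward (¬∀x A ≡ ∃x ¬A, ¬∃x A ≡ ∀x ¬A, De Morgan for ∧/∨):
  (exists v. ~G(v,v)) | (exists y. forall z. (G(y,y) | G(z,y))) | (exists q. ~G(q,q)) | (exists w. G(w,w))
Pull the quantifiers to the front (each side's bound variable is not free in the other side):
  exists v. exists y. forall z. exists q. exists w. (~G(v,v) | G(y,y) | G(z,y) | ~G(q,q) | G(w,w))
The prefix is exists v exists y forall z exists q exists w: 1 universal, 4 existential.

1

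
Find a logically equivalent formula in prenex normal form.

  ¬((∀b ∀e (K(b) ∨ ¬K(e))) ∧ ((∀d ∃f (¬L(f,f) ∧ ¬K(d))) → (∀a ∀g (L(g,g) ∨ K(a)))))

∃b ∃e ∀d ∃f ∃a ∃g (¬K(b) ∧ K(e) ∨ ¬L(f,f) ∧ ¬K(d) ∧ ¬L(g,g) ∧ ¬K(a))

Rewrite implications/biconditionals: A → B as ¬A ∨ B.
  ¬((∀b ∀e (K(b) ∨ ¬K(e))) ∧ (¬(∀d ∃f (¬L(f,f) ∧ ¬K(d))) ∨ (∀a ∀g (L(g,g) ∨ K(a)))))
Push ¬ through the quantifiers and connectives to reach negation normal form:
  (∃b ∃e (¬K(b) ∧ K(e))) ∨ (∀d ∃f (¬L(f,f) ∧ ¬K(d))) ∧ (∃a ∃g (¬L(g,g) ∧ ¬K(a)))
Extract every quantifier outward, since the variables are now distinct and don't occur free across branches:
  ∃b ∃e ∀d ∃f ∃a ∃g (¬K(b) ∧ K(e) ∨ ¬L(f,f) ∧ ¬K(d) ∧ ¬L(g,g) ∧ ¬K(a))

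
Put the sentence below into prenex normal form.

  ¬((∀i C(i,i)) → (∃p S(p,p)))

∀i ∀p (C(i,i) ∧ ¬S(p,p))

Eliminate → and ↔ using ¬ and ∨.
  ¬(¬(∀i C(i,i)) ∨ (∃p S(p,p)))
Move each ¬ inward, flipping quantifiers it crosses:
  (∀i C(i,i)) ∧ (∀p ¬S(p,p))
All bound variables are already distinct, so no renaming is needed.
Pull the quantifiers to the front (each side's bound variable is not free in the other side):
  ∀i ∀p (C(i,i) ∧ ¬S(p,p))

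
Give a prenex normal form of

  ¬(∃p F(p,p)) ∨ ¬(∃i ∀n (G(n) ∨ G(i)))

∀p ∀i ∃n (¬F(p,p) ∨ ¬G(n) ∧ ¬G(i))

Push ¬ through the quantifiers and connectives to reach negation normal form:
  (∀p ¬F(p,p)) ∨ (∀i ∃n (¬G(n) ∧ ¬G(i)))
Pull the quantifiers to the front (each side's bound variable is not free in the other side):
  ∀p ∀i ∃n (¬F(p,p) ∨ ¬G(n) ∧ ¬G(i))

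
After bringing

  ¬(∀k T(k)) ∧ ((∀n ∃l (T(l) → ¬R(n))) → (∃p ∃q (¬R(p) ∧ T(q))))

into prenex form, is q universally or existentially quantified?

existential

First replace A → B with ¬A ∨ B.
  ¬(∀k T(k)) ∧ (¬(∀n ∃l (¬T(l) ∨ ¬R(n))) ∨ (∃p ∃q (¬R(p) ∧ T(q))))
Drive negations inward (¬∀x A ≡ ∃x ¬A, ¬∃x A ≡ ∀x ¬A, De Morgan for ∧/∨):
  (∃k ¬T(k)) ∧ ((∃n ∀l (T(l) ∧ R(n))) ∨ (∃p ∃q (¬R(p) ∧ T(q))))
Extract every quantifier outward, since the variables are now distinct and don't occur free across branches:
  ∃k ∃n ∀l ∃p ∃q (¬T(k) ∧ (T(l) ∧ R(n) ∨ ¬R(p) ∧ T(q)))
The quantifier ∃q sits under an even number of negations (counting the antecedent side of each →), so it remains existential.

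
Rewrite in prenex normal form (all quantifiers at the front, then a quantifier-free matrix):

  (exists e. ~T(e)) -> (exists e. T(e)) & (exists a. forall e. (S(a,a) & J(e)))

forall e. exists y1. exists a. forall z. (T(e) | T(y1) & S(a,a) & J(z))

First replace A → B with ¬A ∨ B.
  ~(exists e. ~T(e)) | (exists e. T(e)) & (exists a. forall e. (S(a,a) & J(e)))
Drive negations inward (¬∀x A ≡ ∃x ¬A, ¬∃x A ≡ ∀x ¬A, De Morgan for ∧/∨):
  (forall e. T(e)) | (exists e. T(e)) & (exists a. forall e. (S(a,a) & J(e)))
Standardize variables apart so no two quantifiers bind the same name: e↦y1, e↦z.
  (forall e. T(e)) | (exists y1. T(y1)) & (exists a. forall z. (S(a,a) & J(z)))
Extract every quantifier outward, since the variables are now distinct and don't occur free across branches:
  forall e. exists y1. exists a. forall z. (T(e) | T(y1) & S(a,a) & J(z))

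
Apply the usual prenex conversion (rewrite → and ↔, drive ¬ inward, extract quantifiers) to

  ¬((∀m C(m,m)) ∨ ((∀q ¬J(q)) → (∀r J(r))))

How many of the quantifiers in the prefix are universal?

First replace A → B with ¬A ∨ B.
  ¬((∀m C(m,m)) ∨ ¬(∀q ¬J(q)) ∨ (∀r J(r)))
Push ¬ through the quantifiers and connectives to reach negation normal form:
  (∃m ¬C(m,m)) ∧ (∀q ¬J(q)) ∧ (∃r ¬J(r))
Finally move all quantifiers to the prefix:
  ∃m ∀q ∃r (¬C(m,m) ∧ ¬J(q) ∧ ¬J(r))
The prefix is ∃m ∀q ∃r: 1 universal, 2 existential.

1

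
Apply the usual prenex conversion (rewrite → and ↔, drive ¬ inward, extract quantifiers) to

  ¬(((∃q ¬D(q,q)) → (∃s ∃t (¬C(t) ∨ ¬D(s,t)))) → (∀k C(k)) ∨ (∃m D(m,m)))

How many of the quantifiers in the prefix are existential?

3

First replace A → B with ¬A ∨ B.
  ¬(¬(¬(∃q ¬D(q,q)) ∨ (∃s ∃t (¬C(t) ∨ ¬D(s,t)))) ∨ (∀k C(k)) ∨ (∃m D(m,m)))
Move each ¬ inward, flipping quantifiers it crosses:
  ((∀q D(q,q)) ∨ (∃s ∃t (¬C(t) ∨ ¬D(s,t)))) ∧ (∃k ¬C(k)) ∧ (∀m ¬D(m,m))
All bound variables are already distinct, so no renaming is needed.
Extract every quantifier outward, since the variables are now distinct and don't occur free across branches:
  ∀q ∃s ∃t ∃k ∀m ((D(q,q) ∨ ¬C(t) ∨ ¬D(s,t)) ∧ ¬C(k) ∧ ¬D(m,m))
The prefix is ∀q ∃s ∃t ∃k ∀m: 2 universal, 3 existential.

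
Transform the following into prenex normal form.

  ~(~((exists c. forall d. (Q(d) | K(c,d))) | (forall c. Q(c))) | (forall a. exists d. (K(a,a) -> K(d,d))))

exists c. forall d. forall r. exists a. forall y. ((Q(d) | K(c,d) | Q(r)) & K(a,a) & ~K(y,y))

First replace A → B with ¬A ∨ B.
  ~(~((exists c. forall d. (Q(d) | K(c,d))) | (forall c. Q(c))) | (forall a. exists d. (~K(a,a) | K(d,d))))
Push ¬ through the quantifiers and connectives to reach negation normal form:
  ((exists c. forall d. (Q(d) | K(c,d))) | (forall c. Q(c))) & (exists a. forall d. (K(a,a) & ~K(d,d)))
Give each quantifier a distinct variable: c↦r, d↦y.
  ((exists c. forall d. (Q(d) | K(c,d))) | (forall r. Q(r))) & (exists a. forall y. (K(a,a) & ~K(y,y)))
Extract every quantifier outward, since the variables are now distinct and don't occur free across branches:
  exists c. forall d. forall r. exists a. forall y. ((Q(d) | K(c,d) | Q(r)) & K(a,a) & ~K(y,y))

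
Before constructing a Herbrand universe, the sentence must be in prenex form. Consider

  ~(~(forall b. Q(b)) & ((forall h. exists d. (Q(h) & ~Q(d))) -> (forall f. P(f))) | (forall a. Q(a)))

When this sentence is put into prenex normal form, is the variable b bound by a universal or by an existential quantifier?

First replace A → B with ¬A ∨ B.
  ~(~(forall b. Q(b)) & (~(forall h. exists d. (Q(h) & ~Q(d))) | (forall f. P(f))) | (forall a. Q(a)))
Move each ¬ inward, flipping quantifiers it crosses:
  ((forall b. Q(b)) | (forall h. exists d. (Q(h) & ~Q(d))) & (exists f. ~P(f))) & (exists a. ~Q(a))
All bound variables are already distinct, so no renaming is needed.
Pull the quantifiers to the front (each side's bound variable is not free in the other side):
  forall b. forall h. exists d. exists f. exists a. ((Q(b) | Q(h) & ~Q(d) & ~P(f)) & ~Q(a))
The quantifier forall b sits under an even number of negations (counting the antecedent side of each →), so it remains universal.

universal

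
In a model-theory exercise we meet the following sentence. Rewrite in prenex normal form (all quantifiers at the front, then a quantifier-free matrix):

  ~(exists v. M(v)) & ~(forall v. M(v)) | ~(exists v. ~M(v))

Drive negations inward (¬∀x A ≡ ∃x ¬A, ¬∃x A ≡ ∀x ¬A, De Morgan for ∧/∨):
  (forall v. ~M(v)) & (exists v. ~M(v)) | (forall v. M(v))
Standardize variables apart so no two quantifiers bind the same name: v↦p, v↦z1.
  (forall v. ~M(v)) & (exists p. ~M(p)) | (forall z1. M(z1))
Extract every quantifier outward, since the variables are now distinct and don't occur free across branches:
  forall v. exists p. forall z1. (~M(v) & ~M(p) | M(z1))

forall v. exists p. forall z1. (~M(v) & ~M(p) | M(z1))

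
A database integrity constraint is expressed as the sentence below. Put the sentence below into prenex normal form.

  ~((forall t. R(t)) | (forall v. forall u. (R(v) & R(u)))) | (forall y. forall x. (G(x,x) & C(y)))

Move each ¬ inward, flipping quantifiers it crosses:
  (exists t. ~R(t)) & (exists v. exists u. (~R(v) | ~R(u))) | (forall y. forall x. (G(x,x) & C(y)))
Pull the quantifiers to the front (each side's bound variable is not free in the other side):
  exists t. exists v. exists u. forall y. forall x. (~R(t) & (~R(v) | ~R(u)) | G(x,x) & C(y))

exists t. exists v. exists u. forall y. forall x. (~R(t) & (~R(v) | ~R(u)) | G(x,x) & C(y))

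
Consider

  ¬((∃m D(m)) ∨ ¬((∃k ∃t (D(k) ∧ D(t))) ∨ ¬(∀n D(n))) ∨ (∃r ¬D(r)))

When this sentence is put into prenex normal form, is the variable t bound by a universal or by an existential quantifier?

Drive negations inward (¬∀x A ≡ ∃x ¬A, ¬∃x A ≡ ∀x ¬A, De Morgan for ∧/∨):
  (∀m ¬D(m)) ∧ ((∃k ∃t (D(k) ∧ D(t))) ∨ (∃n ¬D(n))) ∧ (∀r D(r))
All bound variables are already distinct, so no renaming is needed.
Extract every quantifier outward, since the variables are now distinct and don't occur free across branches:
  ∀m ∃k ∃t ∃n ∀r (¬D(m) ∧ (D(k) ∧ D(t) ∨ ¬D(n)) ∧ D(r))
The quantifier ∃t sits under an even number of negations, so it remains existential.

existential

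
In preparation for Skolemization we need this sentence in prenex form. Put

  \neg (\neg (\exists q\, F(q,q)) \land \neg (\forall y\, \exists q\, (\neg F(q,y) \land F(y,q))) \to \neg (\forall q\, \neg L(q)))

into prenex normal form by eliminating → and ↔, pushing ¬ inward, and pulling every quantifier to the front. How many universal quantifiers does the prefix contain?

3

First replace A → B with ¬A ∨ B.
  \neg (\neg (\neg (\exists q\, F(q,q)) \land \neg (\forall y\, \exists q\, (\neg F(q,y) \land F(y,q)))) \lor \neg (\forall q\, \neg L(q)))
Push ¬ through the quantifiers and connectives to reach negation normal form:
  (\forall q\, \neg F(q,q)) \land (\exists y\, \forall q\, (F(q,y) \lor \neg F(y,q))) \land (\forall q\, \neg L(q))
Standardize variables apart so no two quantifiers bind the same name: q↦y1, q↦u1.
  (\forall q\, \neg F(q,q)) \land (\exists y\, \forall y1\, (F(y1,y) \lor \neg F(y,y1))) \land (\forall u1\, \neg L(u1))
Pull the quantifiers to the front (each side's bound variable is not free in the other side):
  \forall q\, \exists y\, \forall y1\, \forall u1\, (\neg F(q,q) \land (F(y1,y) \lor \neg F(y,y1)) \land \neg L(u1))
The prefix is \forall q \exists y \forall y1 \forall u1: 3 universal, 1 existential.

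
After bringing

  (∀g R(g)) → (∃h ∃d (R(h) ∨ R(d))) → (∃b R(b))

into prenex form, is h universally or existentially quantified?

Eliminate → and ↔ using ¬ and ∨.
  ¬(∀g R(g)) ∨ ¬(∃h ∃d (R(h) ∨ R(d))) ∨ (∃b R(b))
Drive negations inward (¬∀x A ≡ ∃x ¬A, ¬∃x A ≡ ∀x ¬A, De Morgan for ∧/∨):
  (∃g ¬R(g)) ∨ (∀h ∀d (¬R(h) ∧ ¬R(d))) ∨ (∃b R(b))
All bound variables are already distinct, so no renaming is needed.
Finally move all quantifiers to the prefix:
  ∃g ∀h ∀d ∃b (¬R(g) ∨ ¬R(h) ∧ ¬R(d) ∨ R(b))
The quantifier ∃h sits under an odd number of negations (counting the antecedent side of each →), so it flips to ∀h.

universal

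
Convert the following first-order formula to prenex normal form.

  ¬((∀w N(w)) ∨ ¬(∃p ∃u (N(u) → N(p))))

Rewrite implications/biconditionals: A → B as ¬A ∨ B.
  ¬((∀w N(w)) ∨ ¬(∃p ∃u (¬N(u) ∨ N(p))))
Push ¬ through the quantifiers and connectives to reach negation normal form:
  (∃w ¬N(w)) ∧ (∃p ∃u (¬N(u) ∨ N(p)))
Pull the quantifiers to the front (each side's bound variable is not free in the other side):
  ∃w ∃p ∃u (¬N(w) ∧ (¬N(u) ∨ N(p)))

∃w ∃p ∃u (¬N(w) ∧ (¬N(u) ∨ N(p)))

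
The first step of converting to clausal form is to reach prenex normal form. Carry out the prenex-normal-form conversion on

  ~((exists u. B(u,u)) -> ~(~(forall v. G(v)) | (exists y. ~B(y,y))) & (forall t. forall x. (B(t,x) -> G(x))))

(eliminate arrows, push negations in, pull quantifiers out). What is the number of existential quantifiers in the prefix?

5

Eliminate → and ↔ using ¬ and ∨.
  ~(~(exists u. B(u,u)) | ~(~(forall v. G(v)) | (exists y. ~B(y,y))) & (forall t. forall x. (~B(t,x) | G(x))))
Push ¬ through the quantifiers and connectives to reach negation normal form:
  (exists u. B(u,u)) & ((exists v. ~G(v)) | (exists y. ~B(y,y)) | (exists t. exists x. (B(t,x) & ~G(x))))
All bound variables are already distinct, so no renaming is needed.
Extract every quantifier outward, since the variables are now distinct and don't occur free across branches:
  exists u. exists v. exists y. exists t. exists x. (B(u,u) & (~G(v) | ~B(y,y) | B(t,x) & ~G(x)))
The prefix is exists u exists v exists y exists t exists x: 0 universal, 5 existential.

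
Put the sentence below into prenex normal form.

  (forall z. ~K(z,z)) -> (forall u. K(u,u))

exists z. forall u. (K(z,z) | K(u,u))

Eliminate → and ↔ using ¬ and ∨.
  ~(forall z. ~K(z,z)) | (forall u. K(u,u))
Drive negations inward (¬∀x A ≡ ∃x ¬A, ¬∃x A ≡ ∀x ¬A, De Morgan for ∧/∨):
  (exists z. K(z,z)) | (forall u. K(u,u))
All bound variables are already distinct, so no renaming is needed.
Extract every quantifier outward, since the variables are now distinct and don't occur free across branches:
  exists z. forall u. (K(z,z) | K(u,u))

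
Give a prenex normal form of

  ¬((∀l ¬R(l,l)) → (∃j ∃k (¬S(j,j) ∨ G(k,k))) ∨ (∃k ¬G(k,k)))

First replace A → B with ¬A ∨ B.
  ¬(¬(∀l ¬R(l,l)) ∨ (∃j ∃k (¬S(j,j) ∨ G(k,k))) ∨ (∃k ¬G(k,k)))
Drive negations inward (¬∀x A ≡ ∃x ¬A, ¬∃x A ≡ ∀x ¬A, De Morgan for ∧/∨):
  (∀l ¬R(l,l)) ∧ (∀j ∀k (S(j,j) ∧ ¬G(k,k))) ∧ (∀k G(k,k))
Give each quantifier a distinct variable: k↦a.
  (∀l ¬R(l,l)) ∧ (∀j ∀k (S(j,j) ∧ ¬G(k,k))) ∧ (∀a G(a,a))
Pull the quantifiers to the front (each side's bound variable is not free in the other side):
  ∀l ∀j ∀k ∀a (¬R(l,l) ∧ S(j,j) ∧ ¬G(k,k) ∧ G(a,a))

∀l ∀j ∀k ∀a (¬R(l,l) ∧ S(j,j) ∧ ¬G(k,k) ∧ G(a,a))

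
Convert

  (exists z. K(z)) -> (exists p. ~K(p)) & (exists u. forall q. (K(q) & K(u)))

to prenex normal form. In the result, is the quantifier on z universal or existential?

Eliminate → and ↔ using ¬ and ∨.
  ~(exists z. K(z)) | (exists p. ~K(p)) & (exists u. forall q. (K(q) & K(u)))
Push ¬ through the quantifiers and connectives to reach negation normal form:
  (forall z. ~K(z)) | (exists p. ~K(p)) & (exists u. forall q. (K(q) & K(u)))
Pull the quantifiers to the front (each side's bound variable is not free in the other side):
  forall z. exists p. exists u. forall q. (~K(z) | ~K(p) & K(q) & K(u))
The quantifier exists z sits under an odd number of negations (counting the antecedent side of each →), so it flips to forall z.

universal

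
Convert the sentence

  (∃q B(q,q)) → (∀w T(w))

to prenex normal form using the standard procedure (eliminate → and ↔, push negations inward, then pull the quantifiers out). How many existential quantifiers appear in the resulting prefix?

First replace A → B with ¬A ∨ B.
  ¬(∃q B(q,q)) ∨ (∀w T(w))
Push ¬ through the quantifiers and connectives to reach negation normal form:
  (∀q ¬B(q,q)) ∨ (∀w T(w))
Pull the quantifiers to the front (each side's bound variable is not free in the other side):
  ∀q ∀w (¬B(q,q) ∨ T(w))
The prefix is ∀q ∀w: 2 universal, 0 existential.

0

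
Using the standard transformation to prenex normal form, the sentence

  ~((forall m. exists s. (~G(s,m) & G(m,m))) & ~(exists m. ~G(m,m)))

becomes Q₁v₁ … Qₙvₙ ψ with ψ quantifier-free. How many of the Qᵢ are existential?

Move each ¬ inward, flipping quantifiers it crosses:
  (exists m. forall s. (G(s,m) | ~G(m,m))) | (exists m. ~G(m,m))
Rename bound variables to avoid capture: m↦y.
  (exists m. forall s. (G(s,m) | ~G(m,m))) | (exists y. ~G(y,y))
Finally move all quantifiers to the prefix:
  exists m. forall s. exists y. (G(s,m) | ~G(m,m) | ~G(y,y))
The prefix is exists m forall s exists y: 1 universal, 2 existential.

2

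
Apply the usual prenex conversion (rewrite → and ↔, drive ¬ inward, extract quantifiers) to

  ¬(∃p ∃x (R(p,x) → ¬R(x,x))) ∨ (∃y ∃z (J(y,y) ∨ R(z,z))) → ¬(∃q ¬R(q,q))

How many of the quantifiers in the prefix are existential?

2

Eliminate → and ↔ using ¬ and ∨.
  ¬(¬(∃p ∃x (¬R(p,x) ∨ ¬R(x,x))) ∨ (∃y ∃z (J(y,y) ∨ R(z,z)))) ∨ ¬(∃q ¬R(q,q))
Drive negations inward (¬∀x A ≡ ∃x ¬A, ¬∃x A ≡ ∀x ¬A, De Morgan for ∧/∨):
  (∃p ∃x (¬R(p,x) ∨ ¬R(x,x))) ∧ (∀y ∀z (¬J(y,y) ∧ ¬R(z,z))) ∨ (∀q R(q,q))
All bound variables are already distinct, so no renaming is needed.
Finally move all quantifiers to the prefix:
  ∃p ∃x ∀y ∀z ∀q ((¬R(p,x) ∨ ¬R(x,x)) ∧ ¬J(y,y) ∧ ¬R(z,z) ∨ R(q,q))
The prefix is ∃p ∃x ∀y ∀z ∀q: 3 universal, 2 existential.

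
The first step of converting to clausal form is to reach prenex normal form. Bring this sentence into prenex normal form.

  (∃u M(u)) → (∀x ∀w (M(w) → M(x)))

First replace A → B with ¬A ∨ B.
  ¬(∃u M(u)) ∨ (∀x ∀w (¬M(w) ∨ M(x)))
Move each ¬ inward, flipping quantifiers it crosses:
  (∀u ¬M(u)) ∨ (∀x ∀w (¬M(w) ∨ M(x)))
All bound variables are already distinct, so no renaming is needed.
Pull the quantifiers to the front (each side's bound variable is not free in the other side):
  ∀u ∀x ∀w (¬M(u) ∨ ¬M(w) ∨ M(x))

∀u ∀x ∀w (¬M(u) ∨ ¬M(w) ∨ M(x))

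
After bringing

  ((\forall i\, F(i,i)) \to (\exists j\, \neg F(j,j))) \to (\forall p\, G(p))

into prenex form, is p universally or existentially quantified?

Rewrite implications/biconditionals: A → B as ¬A ∨ B.
  \neg (\neg (\forall i\, F(i,i)) \lor (\exists j\, \neg F(j,j))) \lor (\forall p\, G(p))
Drive negations inward (¬∀x A ≡ ∃x ¬A, ¬∃x A ≡ ∀x ¬A, De Morgan for ∧/∨):
  (\forall i\, F(i,i)) \land (\forall j\, F(j,j)) \lor (\forall p\, G(p))
Finally move all quantifiers to the prefix:
  \forall i\, \forall j\, \forall p\, (F(i,i) \land F(j,j) \lor G(p))
The quantifier \forall p sits under an even number of negations (counting the antecedent side of each →), so it remains universal.

universal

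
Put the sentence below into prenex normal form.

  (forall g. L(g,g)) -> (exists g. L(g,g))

exists g. exists a. (~L(g,g) | L(a,a))

Eliminate → and ↔ using ¬ and ∨.
  ~(forall g. L(g,g)) | (exists g. L(g,g))
Move each ¬ inward, flipping quantifiers it crosses:
  (exists g. ~L(g,g)) | (exists g. L(g,g))
Standardize variables apart so no two quantifiers bind the same name: g↦a.
  (exists g. ~L(g,g)) | (exists a. L(a,a))
Finally move all quantifiers to the prefix:
  exists g. exists a. (~L(g,g) | L(a,a))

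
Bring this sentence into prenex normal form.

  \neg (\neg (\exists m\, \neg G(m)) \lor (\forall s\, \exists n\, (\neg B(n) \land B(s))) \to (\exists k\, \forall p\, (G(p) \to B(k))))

\forall m\, \forall s\, \exists n\, \forall k\, \exists p\, ((G(m) \lor \neg B(n) \land B(s)) \land G(p) \land \neg B(k))

Eliminate → and ↔ using ¬ and ∨.
  \neg (\neg (\neg (\exists m\, \neg G(m)) \lor (\forall s\, \exists n\, (\neg B(n) \land B(s)))) \lor (\exists k\, \forall p\, (\neg G(p) \lor B(k))))
Move each ¬ inward, flipping quantifiers it crosses:
  ((\forall m\, G(m)) \lor (\forall s\, \exists n\, (\neg B(n) \land B(s)))) \land (\forall k\, \exists p\, (G(p) \land \neg B(k)))
Extract every quantifier outward, since the variables are now distinct and don't occur free across branches:
  \forall m\, \forall s\, \exists n\, \forall k\, \exists p\, ((G(m) \lor \neg B(n) \land B(s)) \land G(p) \land \neg B(k))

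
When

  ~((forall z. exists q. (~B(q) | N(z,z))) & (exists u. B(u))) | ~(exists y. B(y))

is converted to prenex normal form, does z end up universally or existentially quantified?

Move each ¬ inward, flipping quantifiers it crosses:
  (exists z. forall q. (B(q) & ~N(z,z))) | (forall u. ~B(u)) | (forall y. ~B(y))
Extract every quantifier outward, since the variables are now distinct and don't occur free across branches:
  exists z. forall q. forall u. forall y. (B(q) & ~N(z,z) | ~B(u) | ~B(y))
The quantifier forall z sits under an odd number of negations, so it flips to exists z.

existential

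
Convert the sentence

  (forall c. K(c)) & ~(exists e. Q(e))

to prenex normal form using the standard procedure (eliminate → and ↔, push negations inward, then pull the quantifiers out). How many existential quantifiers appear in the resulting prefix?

0

Drive negations inward (¬∀x A ≡ ∃x ¬A, ¬∃x A ≡ ∀x ¬A, De Morgan for ∧/∨):
  (forall c. K(c)) & (forall e. ~Q(e))
All bound variables are already distinct, so no renaming is needed.
Extract every quantifier outward, since the variables are now distinct and don't occur free across branches:
  forall c. forall e. (K(c) & ~Q(e))
The prefix is forall c forall e: 2 universal, 0 existential.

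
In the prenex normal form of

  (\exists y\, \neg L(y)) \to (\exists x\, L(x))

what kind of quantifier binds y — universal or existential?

Eliminate → and ↔ using ¬ and ∨.
  \neg (\exists y\, \neg L(y)) \lor (\exists x\, L(x))
Drive negations inward (¬∀x A ≡ ∃x ¬A, ¬∃x A ≡ ∀x ¬A, De Morgan for ∧/∨):
  (\forall y\, L(y)) \lor (\exists x\, L(x))
All bound variables are already distinct, so no renaming is needed.
Pull the quantifiers to the front (each side's bound variable is not free in the other side):
  \forall y\, \exists x\, (L(y) \lor L(x))
The quantifier \exists y sits under an odd number of negations (counting the antecedent side of each →), so it flips to \forall y.

universal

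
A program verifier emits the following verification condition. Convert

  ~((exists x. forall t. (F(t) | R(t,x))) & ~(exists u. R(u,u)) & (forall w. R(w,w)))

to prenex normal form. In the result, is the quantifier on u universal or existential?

existential

Push ¬ through the quantifiers and connectives to reach negation normal form:
  (forall x. exists t. (~F(t) & ~R(t,x))) | (exists u. R(u,u)) | (exists w. ~R(w,w))
Finally move all quantifiers to the prefix:
  forall x. exists t. exists u. exists w. (~F(t) & ~R(t,x) | R(u,u) | ~R(w,w))
The quantifier exists u sits under an even number of negations, so it remains existential.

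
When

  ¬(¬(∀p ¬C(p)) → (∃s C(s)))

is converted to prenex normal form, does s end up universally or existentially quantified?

universal

Eliminate → and ↔ using ¬ and ∨.
  ¬(¬¬(∀p ¬C(p)) ∨ (∃s C(s)))
Move each ¬ inward, flipping quantifiers it crosses:
  (∃p C(p)) ∧ (∀s ¬C(s))
Finally move all quantifiers to the prefix:
  ∃p ∀s (C(p) ∧ ¬C(s))
The quantifier ∃s sits under an odd number of negations (counting the antecedent side of each →), so it flips to ∀s.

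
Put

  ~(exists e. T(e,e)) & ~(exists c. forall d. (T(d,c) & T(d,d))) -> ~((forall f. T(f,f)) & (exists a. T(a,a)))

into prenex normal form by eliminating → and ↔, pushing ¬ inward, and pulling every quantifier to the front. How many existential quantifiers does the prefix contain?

3

Eliminate → and ↔ using ¬ and ∨.
  ~(~(exists e. T(e,e)) & ~(exists c. forall d. (T(d,c) & T(d,d)))) | ~((forall f. T(f,f)) & (exists a. T(a,a)))
Push ¬ through the quantifiers and connectives to reach negation normal form:
  (exists e. T(e,e)) | (exists c. forall d. (T(d,c) & T(d,d))) | (exists f. ~T(f,f)) | (forall a. ~T(a,a))
All bound variables are already distinct, so no renaming is needed.
Pull the quantifiers to the front (each side's bound variable is not free in the other side):
  exists e. exists c. forall d. exists f. forall a. (T(e,e) | T(d,c) & T(d,d) | ~T(f,f) | ~T(a,a))
The prefix is exists e exists c forall d exists f forall a: 2 universal, 3 existential.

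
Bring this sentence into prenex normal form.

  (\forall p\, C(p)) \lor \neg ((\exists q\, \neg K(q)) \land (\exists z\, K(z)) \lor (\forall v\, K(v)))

\forall p\, \forall q\, \forall z\, \exists v\, (C(p) \lor (K(q) \lor \neg K(z)) \land \neg K(v))

Move each ¬ inward, flipping quantifiers it crosses:
  (\forall p\, C(p)) \lor ((\forall q\, K(q)) \lor (\forall z\, \neg K(z))) \land (\exists v\, \neg K(v))
All bound variables are already distinct, so no renaming is needed.
Finally move all quantifiers to the prefix:
  \forall p\, \forall q\, \forall z\, \exists v\, (C(p) \lor (K(q) \lor \neg K(z)) \land \neg K(v))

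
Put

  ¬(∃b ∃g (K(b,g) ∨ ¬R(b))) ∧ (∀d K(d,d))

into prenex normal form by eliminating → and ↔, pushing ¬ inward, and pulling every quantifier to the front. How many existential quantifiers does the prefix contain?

Push ¬ through the quantifiers and connectives to reach negation normal form:
  (∀b ∀g (¬K(b,g) ∧ R(b))) ∧ (∀d K(d,d))
All bound variables are already distinct, so no renaming is needed.
Finally move all quantifiers to the prefix:
  ∀b ∀g ∀d (¬K(b,g) ∧ R(b) ∧ K(d,d))
The prefix is ∀b ∀g ∀d: 3 universal, 0 existential.

0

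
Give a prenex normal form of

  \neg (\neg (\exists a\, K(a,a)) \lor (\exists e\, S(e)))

\exists a\, \forall e\, (K(a,a) \land \neg S(e))

Move each ¬ inward, flipping quantifiers it crosses:
  (\exists a\, K(a,a)) \land (\forall e\, \neg S(e))
Finally move all quantifiers to the prefix:
  \exists a\, \forall e\, (K(a,a) \land \neg S(e))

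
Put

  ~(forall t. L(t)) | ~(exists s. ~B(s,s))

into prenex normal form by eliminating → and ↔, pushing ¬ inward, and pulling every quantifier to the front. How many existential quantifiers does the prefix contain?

Push ¬ through the quantifiers and connectives to reach negation normal form:
  (exists t. ~L(t)) | (forall s. B(s,s))
All bound variables are already distinct, so no renaming is needed.
Extract every quantifier outward, since the variables are now distinct and don't occur free across branches:
  exists t. forall s. (~L(t) | B(s,s))
The prefix is exists t forall s: 1 universal, 1 existential.

1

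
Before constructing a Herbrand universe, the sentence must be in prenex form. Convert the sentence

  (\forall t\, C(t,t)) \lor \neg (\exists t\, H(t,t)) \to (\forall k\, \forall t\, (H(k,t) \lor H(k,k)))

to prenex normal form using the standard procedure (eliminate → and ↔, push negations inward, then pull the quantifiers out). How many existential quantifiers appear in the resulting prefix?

First replace A → B with ¬A ∨ B.
  \neg ((\forall t\, C(t,t)) \lor \neg (\exists t\, H(t,t))) \lor (\forall k\, \forall t\, (H(k,t) \lor H(k,k)))
Drive negations inward (¬∀x A ≡ ∃x ¬A, ¬∃x A ≡ ∀x ¬A, De Morgan for ∧/∨):
  (\exists t\, \neg C(t,t)) \land (\exists t\, H(t,t)) \lor (\forall k\, \forall t\, (H(k,t) \lor H(k,k)))
Give each quantifier a distinct variable: t↦p, t↦b.
  (\exists t\, \neg C(t,t)) \land (\exists p\, H(p,p)) \lor (\forall k\, \forall b\, (H(k,b) \lor H(k,k)))
Extract every quantifier outward, since the variables are now distinct and don't occur free across branches:
  \exists t\, \exists p\, \forall k\, \forall b\, (\neg C(t,t) \land H(p,p) \lor H(k,b) \lor H(k,k))
The prefix is \exists t \exists p \forall k \forall b: 2 universal, 2 existential.

2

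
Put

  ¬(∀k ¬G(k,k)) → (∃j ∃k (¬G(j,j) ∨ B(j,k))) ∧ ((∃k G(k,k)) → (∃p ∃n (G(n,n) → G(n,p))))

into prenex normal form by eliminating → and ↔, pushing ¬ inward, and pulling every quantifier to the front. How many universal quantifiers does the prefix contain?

2

First replace A → B with ¬A ∨ B.
  ¬¬(∀k ¬G(k,k)) ∨ (∃j ∃k (¬G(j,j) ∨ B(j,k))) ∧ (¬(∃k G(k,k)) ∨ (∃p ∃n (¬G(n,n) ∨ G(n,p))))
Push ¬ through the quantifiers and connectives to reach negation normal form:
  (∀k ¬G(k,k)) ∨ (∃j ∃k (¬G(j,j) ∨ B(j,k))) ∧ ((∀k ¬G(k,k)) ∨ (∃p ∃n (¬G(n,n) ∨ G(n,p))))
Give each quantifier a distinct variable: k↦w, k↦q.
  (∀k ¬G(k,k)) ∨ (∃j ∃w (¬G(j,j) ∨ B(j,w))) ∧ ((∀q ¬G(q,q)) ∨ (∃p ∃n (¬G(n,n) ∨ G(n,p))))
Extract every quantifier outward, since the variables are now distinct and don't occur free across branches:
  ∀k ∃j ∃w ∀q ∃p ∃n (¬G(k,k) ∨ (¬G(j,j) ∨ B(j,w)) ∧ (¬G(q,q) ∨ ¬G(n,n) ∨ G(n,p)))
The prefix is ∀k ∃j ∃w ∀q ∃p ∃n: 2 universal, 4 existential.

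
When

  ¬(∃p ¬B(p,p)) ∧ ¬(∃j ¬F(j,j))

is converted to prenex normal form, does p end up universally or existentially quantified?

universal

Push ¬ through the quantifiers and connectives to reach negation normal form:
  (∀p B(p,p)) ∧ (∀j F(j,j))
All bound variables are already distinct, so no renaming is needed.
Pull the quantifiers to the front (each side's bound variable is not free in the other side):
  ∀p ∀j (B(p,p) ∧ F(j,j))
The quantifier ∃p sits under an odd number of negations, so it flips to ∀p.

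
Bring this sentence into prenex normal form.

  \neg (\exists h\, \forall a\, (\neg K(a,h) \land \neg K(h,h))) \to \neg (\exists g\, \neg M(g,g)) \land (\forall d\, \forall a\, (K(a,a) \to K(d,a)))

\exists h\, \forall a\, \forall g\, \forall d\, \forall u1\, (\neg K(a,h) \land \neg K(h,h) \lor M(g,g) \land (\neg K(u1,u1) \lor K(d,u1)))

Rewrite implications/biconditionals: A → B as ¬A ∨ B.
  \neg \neg (\exists h\, \forall a\, (\neg K(a,h) \land \neg K(h,h))) \lor \neg (\exists g\, \neg M(g,g)) \land (\forall d\, \forall a\, (\neg K(a,a) \lor K(d,a)))
Move each ¬ inward, flipping quantifiers it crosses:
  (\exists h\, \forall a\, (\neg K(a,h) \land \neg K(h,h))) \lor (\forall g\, M(g,g)) \land (\forall d\, \forall a\, (\neg K(a,a) \lor K(d,a)))
Standardize variables apart so no two quantifiers bind the same name: a↦u1.
  (\exists h\, \forall a\, (\neg K(a,h) \land \neg K(h,h))) \lor (\forall g\, M(g,g)) \land (\forall d\, \forall u1\, (\neg K(u1,u1) \lor K(d,u1)))
Extract every quantifier outward, since the variables are now distinct and don't occur free across branches:
  \exists h\, \forall a\, \forall g\, \forall d\, \forall u1\, (\neg K(a,h) \land \neg K(h,h) \lor M(g,g) \land (\neg K(u1,u1) \lor K(d,u1)))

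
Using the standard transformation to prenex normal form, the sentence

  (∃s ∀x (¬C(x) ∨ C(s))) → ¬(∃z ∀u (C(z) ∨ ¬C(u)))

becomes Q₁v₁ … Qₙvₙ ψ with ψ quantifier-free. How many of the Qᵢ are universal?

Eliminate → and ↔ using ¬ and ∨.
  ¬(∃s ∀x (¬C(x) ∨ C(s))) ∨ ¬(∃z ∀u (C(z) ∨ ¬C(u)))
Move each ¬ inward, flipping quantifiers it crosses:
  (∀s ∃x (C(x) ∧ ¬C(s))) ∨ (∀z ∃u (¬C(z) ∧ C(u)))
All bound variables are already distinct, so no renaming is needed.
Extract every quantifier outward, since the variables are now distinct and don't occur free across branches:
  ∀s ∃x ∀z ∃u (C(x) ∧ ¬C(s) ∨ ¬C(z) ∧ C(u))
The prefix is ∀s ∃x ∀z ∃u: 2 universal, 2 existential.

2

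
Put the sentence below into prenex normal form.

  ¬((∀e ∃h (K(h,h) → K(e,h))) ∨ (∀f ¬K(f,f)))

First replace A → B with ¬A ∨ B.
  ¬((∀e ∃h (¬K(h,h) ∨ K(e,h))) ∨ (∀f ¬K(f,f)))
Drive negations inward (¬∀x A ≡ ∃x ¬A, ¬∃x A ≡ ∀x ¬A, De Morgan for ∧/∨):
  (∃e ∀h (K(h,h) ∧ ¬K(e,h))) ∧ (∃f K(f,f))
All bound variables are already distinct, so no renaming is needed.
Extract every quantifier outward, since the variables are now distinct and don't occur free across branches:
  ∃e ∀h ∃f (K(h,h) ∧ ¬K(e,h) ∧ K(f,f))

∃e ∀h ∃f (K(h,h) ∧ ¬K(e,h) ∧ K(f,f))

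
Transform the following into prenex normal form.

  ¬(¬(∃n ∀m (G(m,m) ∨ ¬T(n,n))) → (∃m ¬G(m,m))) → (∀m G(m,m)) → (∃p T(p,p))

Eliminate → and ↔ using ¬ and ∨.
  ¬¬(¬¬(∃n ∀m (G(m,m) ∨ ¬T(n,n))) ∨ (∃m ¬G(m,m))) ∨ ¬(∀m G(m,m)) ∨ (∃p T(p,p))
Push ¬ through the quantifiers and connectives to reach negation normal form:
  (∃n ∀m (G(m,m) ∨ ¬T(n,n))) ∨ (∃m ¬G(m,m)) ∨ (∃m ¬G(m,m)) ∨ (∃p T(p,p))
Standardize variables apart so no two quantifiers bind the same name: m↦z1, m↦v.
  (∃n ∀m (G(m,m) ∨ ¬T(n,n))) ∨ (∃z1 ¬G(z1,z1)) ∨ (∃v ¬G(v,v)) ∨ (∃p T(p,p))
Pull the quantifiers to the front (each side's bound variable is not free in the other side):
  ∃n ∀m ∃z1 ∃v ∃p (G(m,m) ∨ ¬T(n,n) ∨ ¬G(z1,z1) ∨ ¬G(v,v) ∨ T(p,p))

∃n ∀m ∃z1 ∃v ∃p (G(m,m) ∨ ¬T(n,n) ∨ ¬G(z1,z1) ∨ ¬G(v,v) ∨ T(p,p))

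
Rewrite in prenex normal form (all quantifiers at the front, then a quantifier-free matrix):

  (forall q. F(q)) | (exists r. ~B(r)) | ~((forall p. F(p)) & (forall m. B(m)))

forall q. exists r. exists p. exists m. (F(q) | ~B(r) | ~F(p) | ~B(m))

Drive negations inward (¬∀x A ≡ ∃x ¬A, ¬∃x A ≡ ∀x ¬A, De Morgan for ∧/∨):
  (forall q. F(q)) | (exists r. ~B(r)) | (exists p. ~F(p)) | (exists m. ~B(m))
Finally move all quantifiers to the prefix:
  forall q. exists r. exists p. exists m. (F(q) | ~B(r) | ~F(p) | ~B(m))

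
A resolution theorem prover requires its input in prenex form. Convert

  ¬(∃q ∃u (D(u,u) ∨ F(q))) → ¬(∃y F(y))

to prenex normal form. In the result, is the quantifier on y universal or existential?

Rewrite implications/biconditionals: A → B as ¬A ∨ B.
  ¬¬(∃q ∃u (D(u,u) ∨ F(q))) ∨ ¬(∃y F(y))
Drive negations inward (¬∀x A ≡ ∃x ¬A, ¬∃x A ≡ ∀x ¬A, De Morgan for ∧/∨):
  (∃q ∃u (D(u,u) ∨ F(q))) ∨ (∀y ¬F(y))
Finally move all quantifiers to the prefix:
  ∃q ∃u ∀y (D(u,u) ∨ F(q) ∨ ¬F(y))
The quantifier ∃y sits under an odd number of negations (counting the antecedent side of each →), so it flips to ∀y.

universal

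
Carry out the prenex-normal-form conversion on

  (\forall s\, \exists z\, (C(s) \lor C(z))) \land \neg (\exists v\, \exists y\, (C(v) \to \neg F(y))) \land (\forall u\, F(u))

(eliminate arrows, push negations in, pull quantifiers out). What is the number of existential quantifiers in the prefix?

Rewrite implications/biconditionals: A → B as ¬A ∨ B.
  (\forall s\, \exists z\, (C(s) \lor C(z))) \land \neg (\exists v\, \exists y\, (\neg C(v) \lor \neg F(y))) \land (\forall u\, F(u))
Push ¬ through the quantifiers and connectives to reach negation normal form:
  (\forall s\, \exists z\, (C(s) \lor C(z))) \land (\forall v\, \forall y\, (C(v) \land F(y))) \land (\forall u\, F(u))
All bound variables are already distinct, so no renaming is needed.
Extract every quantifier outward, since the variables are now distinct and don't occur free across branches:
  \forall s\, \exists z\, \forall v\, \forall y\, \forall u\, ((C(s) \lor C(z)) \land C(v) \land F(y) \land F(u))
The prefix is \forall s \exists z \forall v \forall y \forall u: 4 universal, 1 existential.

1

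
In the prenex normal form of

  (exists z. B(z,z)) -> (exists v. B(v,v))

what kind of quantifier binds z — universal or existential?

universal

First replace A → B with ¬A ∨ B.
  ~(exists z. B(z,z)) | (exists v. B(v,v))
Move each ¬ inward, flipping quantifiers it crosses:
  (forall z. ~B(z,z)) | (exists v. B(v,v))
All bound variables are already distinct, so no renaming is needed.
Extract every quantifier outward, since the variables are now distinct and don't occur free across branches:
  forall z. exists v. (~B(z,z) | B(v,v))
The quantifier exists z sits under an odd number of negations (counting the antecedent side of each →), so it flips to forall z.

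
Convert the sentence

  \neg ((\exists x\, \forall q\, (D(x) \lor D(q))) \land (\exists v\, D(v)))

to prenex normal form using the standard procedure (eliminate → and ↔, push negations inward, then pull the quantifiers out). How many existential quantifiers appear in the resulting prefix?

1

Drive negations inward (¬∀x A ≡ ∃x ¬A, ¬∃x A ≡ ∀x ¬A, De Morgan for ∧/∨):
  (\forall x\, \exists q\, (\neg D(x) \land \neg D(q))) \lor (\forall v\, \neg D(v))
All bound variables are already distinct, so no renaming is needed.
Finally move all quantifiers to the prefix:
  \forall x\, \exists q\, \forall v\, (\neg D(x) \land \neg D(q) \lor \neg D(v))
The prefix is \forall x \exists q \forall v: 2 universal, 1 existential.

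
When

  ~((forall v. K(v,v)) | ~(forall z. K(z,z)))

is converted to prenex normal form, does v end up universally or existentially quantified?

existential

Push ¬ through the quantifiers and connectives to reach negation normal form:
  (exists v. ~K(v,v)) & (forall z. K(z,z))
All bound variables are already distinct, so no renaming is needed.
Finally move all quantifiers to the prefix:
  exists v. forall z. (~K(v,v) & K(z,z))
The quantifier forall v sits under an odd number of negations, so it flips to exists v.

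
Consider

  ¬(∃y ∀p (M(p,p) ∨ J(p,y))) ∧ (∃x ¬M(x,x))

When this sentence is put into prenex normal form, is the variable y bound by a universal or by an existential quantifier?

Move each ¬ inward, flipping quantifiers it crosses:
  (∀y ∃p (¬M(p,p) ∧ ¬J(p,y))) ∧ (∃x ¬M(x,x))
All bound variables are already distinct, so no renaming is needed.
Extract every quantifier outward, since the variables are now distinct and don't occur free across branches:
  ∀y ∃p ∃x (¬M(p,p) ∧ ¬J(p,y) ∧ ¬M(x,x))
The quantifier ∃y sits under an odd number of negations, so it flips to ∀y.

universal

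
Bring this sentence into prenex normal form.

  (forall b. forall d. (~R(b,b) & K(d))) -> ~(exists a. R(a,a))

First replace A → B with ¬A ∨ B.
  ~(forall b. forall d. (~R(b,b) & K(d))) | ~(exists a. R(a,a))
Move each ¬ inward, flipping quantifiers it crosses:
  (exists b. exists d. (R(b,b) | ~K(d))) | (forall a. ~R(a,a))
Finally move all quantifiers to the prefix:
  exists b. exists d. forall a. (R(b,b) | ~K(d) | ~R(a,a))

exists b. exists d. forall a. (R(b,b) | ~K(d) | ~R(a,a))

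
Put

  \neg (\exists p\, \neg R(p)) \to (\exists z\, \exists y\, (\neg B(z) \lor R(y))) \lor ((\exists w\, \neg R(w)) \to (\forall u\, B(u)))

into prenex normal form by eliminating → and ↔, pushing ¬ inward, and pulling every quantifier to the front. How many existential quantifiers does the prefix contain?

Rewrite implications/biconditionals: A → B as ¬A ∨ B.
  \neg \neg (\exists p\, \neg R(p)) \lor (\exists z\, \exists y\, (\neg B(z) \lor R(y))) \lor \neg (\exists w\, \neg R(w)) \lor (\forall u\, B(u))
Push ¬ through the quantifiers and connectives to reach negation normal form:
  (\exists p\, \neg R(p)) \lor (\exists z\, \exists y\, (\neg B(z) \lor R(y))) \lor (\forall w\, R(w)) \lor (\forall u\, B(u))
All bound variables are already distinct, so no renaming is needed.
Extract every quantifier outward, since the variables are now distinct and don't occur free across branches:
  \exists p\, \exists z\, \exists y\, \forall w\, \forall u\, (\neg R(p) \lor \neg B(z) \lor R(y) \lor R(w) \lor B(u))
The prefix is \exists p \exists z \exists y \forall w \forall u: 2 universal, 3 existential.

3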